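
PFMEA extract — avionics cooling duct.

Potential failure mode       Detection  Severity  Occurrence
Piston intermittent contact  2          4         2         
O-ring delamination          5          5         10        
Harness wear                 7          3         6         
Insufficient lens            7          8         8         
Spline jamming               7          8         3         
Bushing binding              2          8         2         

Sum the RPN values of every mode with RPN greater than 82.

RPN = Severity × Occurrence × Detection:
  Piston intermittent contact: 4 × 2 × 2 = 16
  O-ring delamination: 5 × 10 × 5 = 250
  Harness wear: 3 × 6 × 7 = 126
  Insufficient lens: 8 × 8 × 7 = 448
  Spline jamming: 8 × 3 × 7 = 168
  Bushing binding: 8 × 2 × 2 = 32
RPN > 82: O-ring delamination (250), Harness wear (126), Insufficient lens (448), Spline jamming (168).
Sum: 250 + 126 + 448 + 168 = 992.

992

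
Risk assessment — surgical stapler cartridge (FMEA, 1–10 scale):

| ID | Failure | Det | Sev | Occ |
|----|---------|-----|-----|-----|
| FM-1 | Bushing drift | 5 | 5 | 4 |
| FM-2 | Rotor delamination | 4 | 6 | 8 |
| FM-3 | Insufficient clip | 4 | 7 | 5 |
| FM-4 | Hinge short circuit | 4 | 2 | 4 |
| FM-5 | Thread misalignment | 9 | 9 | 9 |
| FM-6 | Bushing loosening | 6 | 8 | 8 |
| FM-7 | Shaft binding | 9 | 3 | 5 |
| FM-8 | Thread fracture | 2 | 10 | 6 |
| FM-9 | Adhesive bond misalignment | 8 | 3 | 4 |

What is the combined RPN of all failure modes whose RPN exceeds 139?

RPN = Severity × Occurrence × Detection:
  FM-1: 5 × 4 × 5 = 100
  FM-2: 6 × 8 × 4 = 192
  FM-3: 7 × 5 × 4 = 140
  FM-4: 2 × 4 × 4 = 32
  FM-5: 9 × 9 × 9 = 729
  FM-6: 8 × 8 × 6 = 384
  FM-7: 3 × 5 × 9 = 135
  FM-8: 10 × 6 × 2 = 120
  FM-9: 3 × 4 × 8 = 96
RPN > 139: FM-2 (192), FM-3 (140), FM-5 (729), FM-6 (384).
Sum: 192 + 140 + 729 + 384 = 1445.

1445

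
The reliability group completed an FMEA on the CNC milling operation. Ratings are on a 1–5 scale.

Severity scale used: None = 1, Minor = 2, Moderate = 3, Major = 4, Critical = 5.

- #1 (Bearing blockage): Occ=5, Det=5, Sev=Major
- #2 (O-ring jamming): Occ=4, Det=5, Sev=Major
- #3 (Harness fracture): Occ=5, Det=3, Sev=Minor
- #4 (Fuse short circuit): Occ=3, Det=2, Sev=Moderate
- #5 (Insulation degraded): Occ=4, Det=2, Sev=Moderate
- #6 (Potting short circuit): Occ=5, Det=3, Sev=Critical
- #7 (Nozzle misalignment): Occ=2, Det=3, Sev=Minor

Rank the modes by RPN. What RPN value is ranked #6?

RPN = Severity × Occurrence × Detection:
  #1: 4 × 5 × 5 = 100
  #2: 4 × 4 × 5 = 80
  #3: 2 × 5 × 3 = 30
  #4: 3 × 3 × 2 = 18
  #5: 3 × 4 × 2 = 24
  #6: 5 × 5 × 3 = 75
  #7: 2 × 2 × 3 = 12
Sorted descending: 100, 80, 75, 30, 24, 18, 12.
The sixth-highest RPN is 18 (#4).

18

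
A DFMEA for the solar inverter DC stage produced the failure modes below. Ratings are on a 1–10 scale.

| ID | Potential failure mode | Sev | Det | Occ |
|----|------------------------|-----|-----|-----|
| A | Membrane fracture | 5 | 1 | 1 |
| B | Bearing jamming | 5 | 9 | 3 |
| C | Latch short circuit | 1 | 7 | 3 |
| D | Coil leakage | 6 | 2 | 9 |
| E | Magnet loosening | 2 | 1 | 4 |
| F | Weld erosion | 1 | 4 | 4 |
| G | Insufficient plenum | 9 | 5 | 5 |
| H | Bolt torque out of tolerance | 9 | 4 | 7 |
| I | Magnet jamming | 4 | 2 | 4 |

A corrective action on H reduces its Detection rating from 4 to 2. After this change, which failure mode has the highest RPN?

G

RPN = Severity × Occurrence × Detection:
  A: 5 × 1 × 1 = 5
  B: 5 × 3 × 9 = 135
  C: 1 × 3 × 7 = 21
  D: 6 × 9 × 2 = 108
  E: 2 × 4 × 1 = 8
  F: 1 × 4 × 4 = 16
  G: 9 × 5 × 5 = 225
  H: 9 × 7 × 4 = 252
  I: 4 × 4 × 2 = 32
After action: H → 9 × 7 × 2 = 126.
Revised RPNs: G=225, B=135, H=126, D=108, I=32, C=21, F=16, E=8, A=5.
Highest is now G (225).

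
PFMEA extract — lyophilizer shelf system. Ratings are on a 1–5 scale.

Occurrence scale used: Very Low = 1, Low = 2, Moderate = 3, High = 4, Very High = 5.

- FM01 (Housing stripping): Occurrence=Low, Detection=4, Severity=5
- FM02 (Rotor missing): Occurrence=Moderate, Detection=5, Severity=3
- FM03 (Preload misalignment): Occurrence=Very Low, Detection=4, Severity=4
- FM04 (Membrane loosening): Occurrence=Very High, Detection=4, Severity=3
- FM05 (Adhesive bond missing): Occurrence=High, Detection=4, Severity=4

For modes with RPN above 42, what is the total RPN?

RPN = Severity × Occurrence × Detection:
  FM01: 5 × 2 × 4 = 40
  FM02: 3 × 3 × 5 = 45
  FM03: 4 × 1 × 4 = 16
  FM04: 3 × 5 × 4 = 60
  FM05: 4 × 4 × 4 = 64
RPN > 42: FM02 (45), FM04 (60), FM05 (64).
Sum: 45 + 60 + 64 = 169.

169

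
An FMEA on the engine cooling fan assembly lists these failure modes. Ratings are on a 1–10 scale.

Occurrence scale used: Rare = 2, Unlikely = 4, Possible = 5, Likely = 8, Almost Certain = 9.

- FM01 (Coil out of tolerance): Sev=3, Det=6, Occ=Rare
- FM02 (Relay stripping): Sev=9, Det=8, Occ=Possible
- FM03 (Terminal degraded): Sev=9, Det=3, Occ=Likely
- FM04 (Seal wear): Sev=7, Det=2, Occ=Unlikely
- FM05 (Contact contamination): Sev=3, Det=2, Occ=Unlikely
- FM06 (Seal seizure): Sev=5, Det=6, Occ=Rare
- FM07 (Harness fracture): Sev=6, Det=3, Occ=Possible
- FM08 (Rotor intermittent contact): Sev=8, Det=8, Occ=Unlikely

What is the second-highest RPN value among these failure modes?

RPN = Severity × Occurrence × Detection:
  FM01: 3 × 2 × 6 = 36
  FM02: 9 × 5 × 8 = 360
  FM03: 9 × 8 × 3 = 216
  FM04: 7 × 4 × 2 = 56
  FM05: 3 × 4 × 2 = 24
  FM06: 5 × 2 × 6 = 60
  FM07: 6 × 5 × 3 = 90
  FM08: 8 × 4 × 8 = 256
Sorted descending: 360, 256, 216, 90, 60, 56, 36, 24.
The second-highest RPN is 256 (FM08).

256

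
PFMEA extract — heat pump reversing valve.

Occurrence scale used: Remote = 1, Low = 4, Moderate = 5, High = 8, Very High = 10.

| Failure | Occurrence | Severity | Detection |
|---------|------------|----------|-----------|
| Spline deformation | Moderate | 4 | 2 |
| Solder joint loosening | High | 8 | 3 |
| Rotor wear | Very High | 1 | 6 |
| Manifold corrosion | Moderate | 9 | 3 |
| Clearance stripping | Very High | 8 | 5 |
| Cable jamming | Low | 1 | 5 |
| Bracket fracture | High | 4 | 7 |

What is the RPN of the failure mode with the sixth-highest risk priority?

40

RPN = Severity × Occurrence × Detection:
  Spline deformation: 4 × 5 × 2 = 40
  Solder joint loosening: 8 × 8 × 3 = 192
  Rotor wear: 1 × 10 × 6 = 60
  Manifold corrosion: 9 × 5 × 3 = 135
  Clearance stripping: 8 × 10 × 5 = 400
  Cable jamming: 1 × 4 × 5 = 20
  Bracket fracture: 4 × 8 × 7 = 224
Sorted descending: 400, 224, 192, 135, 60, 40, 20.
The sixth-highest RPN is 40 (Spline deformation).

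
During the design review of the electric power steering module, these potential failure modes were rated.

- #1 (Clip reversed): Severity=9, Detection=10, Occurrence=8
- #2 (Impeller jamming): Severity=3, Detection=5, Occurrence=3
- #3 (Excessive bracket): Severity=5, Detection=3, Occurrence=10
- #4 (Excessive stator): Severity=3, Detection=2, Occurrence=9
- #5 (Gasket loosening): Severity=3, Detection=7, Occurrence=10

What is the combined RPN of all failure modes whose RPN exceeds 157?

RPN = Severity × Occurrence × Detection:
  #1: 9 × 8 × 10 = 720
  #2: 3 × 3 × 5 = 45
  #3: 5 × 10 × 3 = 150
  #4: 3 × 9 × 2 = 54
  #5: 3 × 10 × 7 = 210
RPN > 157: #1 (720), #5 (210).
Sum: 720 + 210 = 930.

930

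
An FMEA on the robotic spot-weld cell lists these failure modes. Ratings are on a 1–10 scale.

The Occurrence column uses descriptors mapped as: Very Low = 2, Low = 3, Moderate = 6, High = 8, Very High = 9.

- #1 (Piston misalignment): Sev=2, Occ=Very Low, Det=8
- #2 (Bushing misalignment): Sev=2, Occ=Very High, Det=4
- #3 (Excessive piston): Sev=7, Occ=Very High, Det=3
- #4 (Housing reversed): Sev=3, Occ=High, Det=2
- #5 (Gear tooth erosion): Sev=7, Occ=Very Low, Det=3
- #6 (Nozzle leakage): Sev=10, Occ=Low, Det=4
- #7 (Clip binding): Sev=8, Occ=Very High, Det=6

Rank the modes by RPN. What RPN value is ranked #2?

189

RPN = Severity × Occurrence × Detection:
  #1: 2 × 2 × 8 = 32
  #2: 2 × 9 × 4 = 72
  #3: 7 × 9 × 3 = 189
  #4: 3 × 8 × 2 = 48
  #5: 7 × 2 × 3 = 42
  #6: 10 × 3 × 4 = 120
  #7: 8 × 9 × 6 = 432
Sorted descending: 432, 189, 120, 72, 48, 42, 32.
The second-highest RPN is 189 (#3).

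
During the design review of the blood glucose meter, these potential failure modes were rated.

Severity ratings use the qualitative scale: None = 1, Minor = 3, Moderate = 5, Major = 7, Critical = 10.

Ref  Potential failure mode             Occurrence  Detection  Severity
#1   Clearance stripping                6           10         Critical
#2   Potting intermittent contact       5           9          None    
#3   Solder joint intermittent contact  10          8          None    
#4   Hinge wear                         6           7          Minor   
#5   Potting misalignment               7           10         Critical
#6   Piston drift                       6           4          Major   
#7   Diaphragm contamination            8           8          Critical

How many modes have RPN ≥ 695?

RPN = Severity × Occurrence × Detection:
  #1: 10 × 6 × 10 = 600
  #2: 1 × 5 × 9 = 45
  #3: 1 × 10 × 8 = 80
  #4: 3 × 6 × 7 = 126
  #5: 10 × 7 × 10 = 700
  #6: 7 × 6 × 4 = 168
  #7: 10 × 8 × 8 = 640
Modes with RPN ≥ 695: #5 (700) → 1.

1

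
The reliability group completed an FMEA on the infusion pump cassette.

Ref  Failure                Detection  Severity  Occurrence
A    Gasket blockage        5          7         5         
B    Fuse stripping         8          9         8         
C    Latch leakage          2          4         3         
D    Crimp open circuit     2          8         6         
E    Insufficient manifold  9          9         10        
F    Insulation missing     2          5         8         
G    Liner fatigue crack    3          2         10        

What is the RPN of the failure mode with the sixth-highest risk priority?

RPN = Severity × Occurrence × Detection:
  A: 7 × 5 × 5 = 175
  B: 9 × 8 × 8 = 576
  C: 4 × 3 × 2 = 24
  D: 8 × 6 × 2 = 96
  E: 9 × 10 × 9 = 810
  F: 5 × 8 × 2 = 80
  G: 2 × 10 × 3 = 60
Sorted descending: 810, 576, 175, 96, 80, 60, 24.
The sixth-highest RPN is 60 (G).

60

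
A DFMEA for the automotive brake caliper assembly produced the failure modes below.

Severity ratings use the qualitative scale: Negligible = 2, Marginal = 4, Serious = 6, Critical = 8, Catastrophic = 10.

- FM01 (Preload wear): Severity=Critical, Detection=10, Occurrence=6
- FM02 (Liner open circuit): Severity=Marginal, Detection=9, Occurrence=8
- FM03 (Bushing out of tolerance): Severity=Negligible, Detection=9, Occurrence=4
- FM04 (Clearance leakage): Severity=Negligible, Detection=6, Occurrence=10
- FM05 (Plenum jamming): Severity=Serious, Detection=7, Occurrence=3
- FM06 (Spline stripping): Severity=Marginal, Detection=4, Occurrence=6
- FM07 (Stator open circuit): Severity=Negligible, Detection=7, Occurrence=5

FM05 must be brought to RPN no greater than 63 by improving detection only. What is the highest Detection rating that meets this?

FM05: S=6, O=3, D=7 → current RPN = 126.
Fixed product = 18. Need 18 × D ≤ 63, so D ≤ 63/18 = 3.50.
Maximum integer Detection rating = 3 (gives RPN 54; D=4 would give 72 > 63).

3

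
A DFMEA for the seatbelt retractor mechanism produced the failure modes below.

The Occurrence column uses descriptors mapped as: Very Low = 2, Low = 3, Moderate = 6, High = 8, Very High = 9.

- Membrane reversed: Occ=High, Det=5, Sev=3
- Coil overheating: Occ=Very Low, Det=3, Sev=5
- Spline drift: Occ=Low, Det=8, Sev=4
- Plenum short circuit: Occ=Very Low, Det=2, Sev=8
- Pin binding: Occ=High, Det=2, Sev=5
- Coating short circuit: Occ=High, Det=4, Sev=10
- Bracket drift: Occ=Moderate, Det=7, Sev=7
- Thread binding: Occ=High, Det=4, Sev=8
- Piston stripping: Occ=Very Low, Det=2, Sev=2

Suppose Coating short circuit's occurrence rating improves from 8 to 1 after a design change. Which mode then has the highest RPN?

RPN = Severity × Occurrence × Detection:
  Membrane reversed: 3 × 8 × 5 = 120
  Coil overheating: 5 × 2 × 3 = 30
  Spline drift: 4 × 3 × 8 = 96
  Plenum short circuit: 8 × 2 × 2 = 32
  Pin binding: 5 × 8 × 2 = 80
  Coating short circuit: 10 × 8 × 4 = 320
  Bracket drift: 7 × 6 × 7 = 294
  Thread binding: 8 × 8 × 4 = 256
  Piston stripping: 2 × 2 × 2 = 8
After action: Coating short circuit → 10 × 1 × 4 = 40.
Revised RPNs: Bracket drift=294, Thread binding=256, Membrane reversed=120, Spline drift=96, Pin binding=80, Coating short circuit=40, Plenum short circuit=32, Coil overheating=30, Piston stripping=8.
Highest is now Bracket drift (294).

Bracket drift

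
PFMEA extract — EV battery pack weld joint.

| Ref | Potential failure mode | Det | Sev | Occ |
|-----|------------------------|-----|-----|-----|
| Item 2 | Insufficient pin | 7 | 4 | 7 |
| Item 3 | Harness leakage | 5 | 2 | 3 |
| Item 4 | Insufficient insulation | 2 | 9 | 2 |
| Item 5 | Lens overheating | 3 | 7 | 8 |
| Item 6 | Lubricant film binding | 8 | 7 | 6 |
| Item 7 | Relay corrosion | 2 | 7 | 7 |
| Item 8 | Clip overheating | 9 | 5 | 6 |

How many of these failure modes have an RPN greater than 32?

6

RPN = Severity × Occurrence × Detection:
  Item 2: 4 × 7 × 7 = 196
  Item 3: 2 × 3 × 5 = 30
  Item 4: 9 × 2 × 2 = 36
  Item 5: 7 × 8 × 3 = 168
  Item 6: 7 × 6 × 8 = 336
  Item 7: 7 × 7 × 2 = 98
  Item 8: 5 × 6 × 9 = 270
Modes with RPN > 32: Item 2 (196), Item 4 (36), Item 5 (168), Item 6 (336), Item 7 (98), Item 8 (270) → 6.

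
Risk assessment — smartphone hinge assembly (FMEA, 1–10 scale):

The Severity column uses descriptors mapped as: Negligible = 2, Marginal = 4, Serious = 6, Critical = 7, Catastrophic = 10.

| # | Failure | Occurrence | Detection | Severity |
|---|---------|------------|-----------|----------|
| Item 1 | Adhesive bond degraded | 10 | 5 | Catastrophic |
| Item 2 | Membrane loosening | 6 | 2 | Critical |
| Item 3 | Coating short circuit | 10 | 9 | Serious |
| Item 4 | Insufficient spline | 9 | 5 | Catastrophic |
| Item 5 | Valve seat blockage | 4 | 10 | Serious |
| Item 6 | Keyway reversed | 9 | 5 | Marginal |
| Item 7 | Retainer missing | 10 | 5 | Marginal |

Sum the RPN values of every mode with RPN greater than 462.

1040

RPN = Severity × Occurrence × Detection:
  Item 1: 10 × 10 × 5 = 500
  Item 2: 7 × 6 × 2 = 84
  Item 3: 6 × 10 × 9 = 540
  Item 4: 10 × 9 × 5 = 450
  Item 5: 6 × 4 × 10 = 240
  Item 6: 4 × 9 × 5 = 180
  Item 7: 4 × 10 × 5 = 200
RPN > 462: Item 1 (500), Item 3 (540).
Sum: 500 + 540 = 1040.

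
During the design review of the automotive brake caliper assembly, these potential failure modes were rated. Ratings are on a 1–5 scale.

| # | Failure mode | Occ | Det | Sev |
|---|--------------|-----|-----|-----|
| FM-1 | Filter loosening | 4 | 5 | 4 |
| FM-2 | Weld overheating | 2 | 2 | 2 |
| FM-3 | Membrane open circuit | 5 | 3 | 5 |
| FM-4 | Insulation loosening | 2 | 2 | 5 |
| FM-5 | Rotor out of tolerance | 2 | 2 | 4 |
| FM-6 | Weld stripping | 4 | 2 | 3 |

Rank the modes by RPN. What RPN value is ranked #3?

RPN = Severity × Occurrence × Detection:
  FM-1: 4 × 4 × 5 = 80
  FM-2: 2 × 2 × 2 = 8
  FM-3: 5 × 5 × 3 = 75
  FM-4: 5 × 2 × 2 = 20
  FM-5: 4 × 2 × 2 = 16
  FM-6: 3 × 4 × 2 = 24
Sorted descending: 80, 75, 24, 20, 16, 8.
The third-highest RPN is 24 (FM-6).

24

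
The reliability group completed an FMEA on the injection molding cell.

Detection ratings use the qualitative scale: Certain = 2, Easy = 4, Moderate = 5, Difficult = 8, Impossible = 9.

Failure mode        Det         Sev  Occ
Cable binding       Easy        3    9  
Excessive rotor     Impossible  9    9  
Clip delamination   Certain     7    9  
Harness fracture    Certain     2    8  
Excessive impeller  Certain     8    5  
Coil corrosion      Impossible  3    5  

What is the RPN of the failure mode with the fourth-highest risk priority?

108

RPN = Severity × Occurrence × Detection:
  Cable binding: 3 × 9 × 4 = 108
  Excessive rotor: 9 × 9 × 9 = 729
  Clip delamination: 7 × 9 × 2 = 126
  Harness fracture: 2 × 8 × 2 = 32
  Excessive impeller: 8 × 5 × 2 = 80
  Coil corrosion: 3 × 5 × 9 = 135
Sorted descending: 729, 135, 126, 108, 80, 32.
The fourth-highest RPN is 108 (Cable binding).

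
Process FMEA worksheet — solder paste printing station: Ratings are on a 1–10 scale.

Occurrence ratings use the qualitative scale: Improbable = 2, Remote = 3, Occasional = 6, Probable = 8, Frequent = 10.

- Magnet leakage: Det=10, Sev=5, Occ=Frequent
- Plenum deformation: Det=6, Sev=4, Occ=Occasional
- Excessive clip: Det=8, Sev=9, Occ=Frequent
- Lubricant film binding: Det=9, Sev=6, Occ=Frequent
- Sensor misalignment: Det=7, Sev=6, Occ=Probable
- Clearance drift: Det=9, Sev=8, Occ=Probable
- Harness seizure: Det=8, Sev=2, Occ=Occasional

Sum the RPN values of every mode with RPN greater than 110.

RPN = Severity × Occurrence × Detection:
  Magnet leakage: 5 × 10 × 10 = 500
  Plenum deformation: 4 × 6 × 6 = 144
  Excessive clip: 9 × 10 × 8 = 720
  Lubricant film binding: 6 × 10 × 9 = 540
  Sensor misalignment: 6 × 8 × 7 = 336
  Clearance drift: 8 × 8 × 9 = 576
  Harness seizure: 2 × 6 × 8 = 96
RPN > 110: Magnet leakage (500), Plenum deformation (144), Excessive clip (720), Lubricant film binding (540), Sensor misalignment (336), Clearance drift (576).
Sum: 500 + 144 + 720 + 540 + 336 + 576 = 2816.

2816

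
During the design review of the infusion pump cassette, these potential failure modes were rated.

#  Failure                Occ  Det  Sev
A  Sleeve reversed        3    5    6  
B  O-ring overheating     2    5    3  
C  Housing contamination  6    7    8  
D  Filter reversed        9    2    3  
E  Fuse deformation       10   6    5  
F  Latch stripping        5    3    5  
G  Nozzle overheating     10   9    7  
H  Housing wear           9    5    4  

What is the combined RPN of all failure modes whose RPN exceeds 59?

1611

RPN = Severity × Occurrence × Detection:
  A: 6 × 3 × 5 = 90
  B: 3 × 2 × 5 = 30
  C: 8 × 6 × 7 = 336
  D: 3 × 9 × 2 = 54
  E: 5 × 10 × 6 = 300
  F: 5 × 5 × 3 = 75
  G: 7 × 10 × 9 = 630
  H: 4 × 9 × 5 = 180
RPN > 59: A (90), C (336), E (300), F (75), G (630), H (180).
Sum: 90 + 336 + 300 + 75 + 630 + 180 = 1611.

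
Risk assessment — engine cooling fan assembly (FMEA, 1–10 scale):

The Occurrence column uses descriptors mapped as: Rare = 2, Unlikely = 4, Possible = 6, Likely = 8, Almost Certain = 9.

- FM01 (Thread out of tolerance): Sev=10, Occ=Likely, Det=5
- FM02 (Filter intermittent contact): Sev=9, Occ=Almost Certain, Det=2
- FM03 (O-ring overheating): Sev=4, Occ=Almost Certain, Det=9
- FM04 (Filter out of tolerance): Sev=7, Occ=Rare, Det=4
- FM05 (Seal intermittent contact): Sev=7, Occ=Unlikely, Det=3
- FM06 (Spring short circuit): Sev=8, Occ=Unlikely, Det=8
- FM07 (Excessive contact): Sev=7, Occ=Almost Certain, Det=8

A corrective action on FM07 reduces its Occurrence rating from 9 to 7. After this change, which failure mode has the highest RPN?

RPN = Severity × Occurrence × Detection:
  FM01: 10 × 8 × 5 = 400
  FM02: 9 × 9 × 2 = 162
  FM03: 4 × 9 × 9 = 324
  FM04: 7 × 2 × 4 = 56
  FM05: 7 × 4 × 3 = 84
  FM06: 8 × 4 × 8 = 256
  FM07: 7 × 9 × 8 = 504
After action: FM07 → 7 × 7 × 8 = 392.
Revised RPNs: FM01=400, FM07=392, FM03=324, FM06=256, FM02=162, FM05=84, FM04=56.
Highest is now FM01 (400).

FM01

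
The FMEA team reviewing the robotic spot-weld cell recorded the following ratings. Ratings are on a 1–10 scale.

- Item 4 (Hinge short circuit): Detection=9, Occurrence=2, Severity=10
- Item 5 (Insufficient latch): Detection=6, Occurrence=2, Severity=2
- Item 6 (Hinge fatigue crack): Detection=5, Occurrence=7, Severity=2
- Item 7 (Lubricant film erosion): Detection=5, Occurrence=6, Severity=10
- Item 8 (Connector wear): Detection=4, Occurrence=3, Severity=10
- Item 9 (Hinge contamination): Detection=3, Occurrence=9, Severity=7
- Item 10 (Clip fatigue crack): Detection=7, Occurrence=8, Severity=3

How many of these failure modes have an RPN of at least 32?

6

RPN = Severity × Occurrence × Detection:
  Item 4: 10 × 2 × 9 = 180
  Item 5: 2 × 2 × 6 = 24
  Item 6: 2 × 7 × 5 = 70
  Item 7: 10 × 6 × 5 = 300
  Item 8: 10 × 3 × 4 = 120
  Item 9: 7 × 9 × 3 = 189
  Item 10: 3 × 8 × 7 = 168
Modes with RPN ≥ 32: Item 4 (180), Item 6 (70), Item 7 (300), Item 8 (120), Item 9 (189), Item 10 (168) → 6.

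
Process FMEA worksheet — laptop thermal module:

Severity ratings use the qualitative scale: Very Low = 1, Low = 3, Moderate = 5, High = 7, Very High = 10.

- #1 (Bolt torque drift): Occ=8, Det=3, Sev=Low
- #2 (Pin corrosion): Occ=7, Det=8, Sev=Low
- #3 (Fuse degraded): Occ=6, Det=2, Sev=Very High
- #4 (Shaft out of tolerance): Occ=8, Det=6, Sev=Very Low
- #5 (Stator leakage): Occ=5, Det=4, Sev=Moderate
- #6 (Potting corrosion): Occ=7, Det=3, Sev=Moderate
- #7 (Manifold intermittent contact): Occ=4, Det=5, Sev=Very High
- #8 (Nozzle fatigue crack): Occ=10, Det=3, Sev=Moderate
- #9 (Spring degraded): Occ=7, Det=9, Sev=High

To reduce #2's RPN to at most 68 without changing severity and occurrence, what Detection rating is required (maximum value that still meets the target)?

#2: S=3, O=7, D=8 → current RPN = 168.
Fixed product = 21. Need 21 × D ≤ 68, so D ≤ 68/21 = 3.24.
Maximum integer Detection rating = 3 (gives RPN 63; D=4 would give 84 > 68).

3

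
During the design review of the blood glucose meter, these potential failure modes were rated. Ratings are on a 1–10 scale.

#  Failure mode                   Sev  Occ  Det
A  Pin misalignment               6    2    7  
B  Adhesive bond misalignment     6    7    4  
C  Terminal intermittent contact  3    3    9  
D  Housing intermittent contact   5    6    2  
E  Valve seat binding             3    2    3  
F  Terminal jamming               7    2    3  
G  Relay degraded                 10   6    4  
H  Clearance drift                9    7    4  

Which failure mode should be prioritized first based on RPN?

RPN = Severity × Occurrence × Detection:
  A: 6 × 2 × 7 = 84
  B: 6 × 7 × 4 = 168
  C: 3 × 3 × 9 = 81
  D: 5 × 6 × 2 = 60
  E: 3 × 2 × 3 = 18
  F: 7 × 2 × 3 = 42
  G: 10 × 6 × 4 = 240
  H: 9 × 7 × 4 = 252
Highest RPN is 252 → H.

H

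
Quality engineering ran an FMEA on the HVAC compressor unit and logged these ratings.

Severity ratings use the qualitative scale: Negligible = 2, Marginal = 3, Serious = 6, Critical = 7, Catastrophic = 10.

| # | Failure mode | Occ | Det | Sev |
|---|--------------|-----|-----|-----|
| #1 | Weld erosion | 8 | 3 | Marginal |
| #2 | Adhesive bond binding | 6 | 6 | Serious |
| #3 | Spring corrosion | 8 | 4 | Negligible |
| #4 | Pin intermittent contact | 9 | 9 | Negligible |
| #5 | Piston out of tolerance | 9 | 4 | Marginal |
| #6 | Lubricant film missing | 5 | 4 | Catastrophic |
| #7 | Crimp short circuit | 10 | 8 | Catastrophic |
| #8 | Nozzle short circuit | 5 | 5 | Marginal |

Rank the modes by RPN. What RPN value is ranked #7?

72

RPN = Severity × Occurrence × Detection:
  #1: 3 × 8 × 3 = 72
  #2: 6 × 6 × 6 = 216
  #3: 2 × 8 × 4 = 64
  #4: 2 × 9 × 9 = 162
  #5: 3 × 9 × 4 = 108
  #6: 10 × 5 × 4 = 200
  #7: 10 × 10 × 8 = 800
  #8: 3 × 5 × 5 = 75
Sorted descending: 800, 216, 200, 162, 108, 75, 72, 64.
The seventh-highest RPN is 72 (#1).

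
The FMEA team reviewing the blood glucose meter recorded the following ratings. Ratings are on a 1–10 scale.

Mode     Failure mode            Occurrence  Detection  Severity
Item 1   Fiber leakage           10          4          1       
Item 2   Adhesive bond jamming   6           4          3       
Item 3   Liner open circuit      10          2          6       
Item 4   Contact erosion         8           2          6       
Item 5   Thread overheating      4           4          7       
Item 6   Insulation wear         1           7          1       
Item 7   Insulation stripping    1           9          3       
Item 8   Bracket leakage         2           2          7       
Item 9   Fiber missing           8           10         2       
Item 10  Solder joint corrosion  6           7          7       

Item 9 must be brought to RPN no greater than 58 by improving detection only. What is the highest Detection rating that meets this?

3

Item 9: S=2, O=8, D=10 → current RPN = 160.
Fixed product = 16. Need 16 × D ≤ 58, so D ≤ 58/16 = 3.62.
Maximum integer Detection rating = 3 (gives RPN 48; D=4 would give 64 > 58).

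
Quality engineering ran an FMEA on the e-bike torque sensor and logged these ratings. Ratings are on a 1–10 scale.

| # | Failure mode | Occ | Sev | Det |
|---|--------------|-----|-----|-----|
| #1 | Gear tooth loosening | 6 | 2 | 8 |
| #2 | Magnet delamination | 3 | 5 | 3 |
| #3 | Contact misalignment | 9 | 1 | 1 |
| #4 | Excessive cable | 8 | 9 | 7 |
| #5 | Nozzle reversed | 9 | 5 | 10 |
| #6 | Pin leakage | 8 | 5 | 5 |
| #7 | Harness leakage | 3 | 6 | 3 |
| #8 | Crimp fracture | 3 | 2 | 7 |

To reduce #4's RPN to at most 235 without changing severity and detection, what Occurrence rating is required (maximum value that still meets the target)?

3

#4: S=9, O=8, D=7 → current RPN = 504.
Fixed product = 63. Need 63 × O ≤ 235, so O ≤ 235/63 = 3.73.
Maximum integer Occurrence rating = 3 (gives RPN 189; O=4 would give 252 > 235).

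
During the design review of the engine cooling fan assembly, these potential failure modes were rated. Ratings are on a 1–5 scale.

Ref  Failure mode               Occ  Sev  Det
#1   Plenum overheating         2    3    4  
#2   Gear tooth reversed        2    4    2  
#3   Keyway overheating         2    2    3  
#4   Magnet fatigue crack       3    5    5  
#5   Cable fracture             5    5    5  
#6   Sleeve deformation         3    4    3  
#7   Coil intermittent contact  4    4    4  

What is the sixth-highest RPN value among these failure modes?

16

RPN = Severity × Occurrence × Detection:
  #1: 3 × 2 × 4 = 24
  #2: 4 × 2 × 2 = 16
  #3: 2 × 2 × 3 = 12
  #4: 5 × 3 × 5 = 75
  #5: 5 × 5 × 5 = 125
  #6: 4 × 3 × 3 = 36
  #7: 4 × 4 × 4 = 64
Sorted descending: 125, 75, 64, 36, 24, 16, 12.
The sixth-highest RPN is 16 (#2).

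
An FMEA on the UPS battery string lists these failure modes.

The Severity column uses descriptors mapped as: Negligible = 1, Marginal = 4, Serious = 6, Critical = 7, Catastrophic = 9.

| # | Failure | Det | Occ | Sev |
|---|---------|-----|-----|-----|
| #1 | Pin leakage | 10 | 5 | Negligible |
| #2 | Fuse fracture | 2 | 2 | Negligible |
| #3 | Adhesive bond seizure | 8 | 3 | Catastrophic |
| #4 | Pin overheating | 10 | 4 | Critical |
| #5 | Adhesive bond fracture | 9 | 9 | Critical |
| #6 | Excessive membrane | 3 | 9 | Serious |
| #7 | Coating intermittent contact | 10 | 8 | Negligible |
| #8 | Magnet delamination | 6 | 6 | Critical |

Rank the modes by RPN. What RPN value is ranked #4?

216

RPN = Severity × Occurrence × Detection:
  #1: 1 × 5 × 10 = 50
  #2: 1 × 2 × 2 = 4
  #3: 9 × 3 × 8 = 216
  #4: 7 × 4 × 10 = 280
  #5: 7 × 9 × 9 = 567
  #6: 6 × 9 × 3 = 162
  #7: 1 × 8 × 10 = 80
  #8: 7 × 6 × 6 = 252
Sorted descending: 567, 280, 252, 216, 162, 80, 50, 4.
The fourth-highest RPN is 216 (#3).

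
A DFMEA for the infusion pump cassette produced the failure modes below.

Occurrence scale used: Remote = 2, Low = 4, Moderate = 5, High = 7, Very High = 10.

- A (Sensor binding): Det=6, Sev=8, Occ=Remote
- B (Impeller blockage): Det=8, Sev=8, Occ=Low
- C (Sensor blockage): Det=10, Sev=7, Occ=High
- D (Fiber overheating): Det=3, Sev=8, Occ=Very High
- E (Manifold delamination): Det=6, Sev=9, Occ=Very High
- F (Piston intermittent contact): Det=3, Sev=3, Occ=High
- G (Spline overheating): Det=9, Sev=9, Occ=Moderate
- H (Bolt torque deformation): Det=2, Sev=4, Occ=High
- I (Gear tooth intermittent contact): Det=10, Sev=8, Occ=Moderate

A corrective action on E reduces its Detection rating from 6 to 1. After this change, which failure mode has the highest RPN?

RPN = Severity × Occurrence × Detection:
  A: 8 × 2 × 6 = 96
  B: 8 × 4 × 8 = 256
  C: 7 × 7 × 10 = 490
  D: 8 × 10 × 3 = 240
  E: 9 × 10 × 6 = 540
  F: 3 × 7 × 3 = 63
  G: 9 × 5 × 9 = 405
  H: 4 × 7 × 2 = 56
  I: 8 × 5 × 10 = 400
After action: E → 9 × 10 × 1 = 90.
Revised RPNs: C=490, G=405, I=400, B=256, D=240, A=96, E=90, F=63, H=56.
Highest is now C (490).

C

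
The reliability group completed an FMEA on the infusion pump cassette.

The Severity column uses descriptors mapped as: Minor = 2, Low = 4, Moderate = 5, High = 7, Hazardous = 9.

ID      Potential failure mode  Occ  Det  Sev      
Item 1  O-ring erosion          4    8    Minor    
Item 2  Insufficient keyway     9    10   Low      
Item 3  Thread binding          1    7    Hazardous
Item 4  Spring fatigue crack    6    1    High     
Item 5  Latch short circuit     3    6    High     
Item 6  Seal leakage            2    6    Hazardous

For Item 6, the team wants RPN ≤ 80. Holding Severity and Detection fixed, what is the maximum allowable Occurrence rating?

1

Item 6: S=9, O=2, D=6 → current RPN = 108.
Fixed product = 54. Need 54 × O ≤ 80, so O ≤ 80/54 = 1.48.
Maximum integer Occurrence rating = 1 (gives RPN 54; O=2 would give 108 > 80).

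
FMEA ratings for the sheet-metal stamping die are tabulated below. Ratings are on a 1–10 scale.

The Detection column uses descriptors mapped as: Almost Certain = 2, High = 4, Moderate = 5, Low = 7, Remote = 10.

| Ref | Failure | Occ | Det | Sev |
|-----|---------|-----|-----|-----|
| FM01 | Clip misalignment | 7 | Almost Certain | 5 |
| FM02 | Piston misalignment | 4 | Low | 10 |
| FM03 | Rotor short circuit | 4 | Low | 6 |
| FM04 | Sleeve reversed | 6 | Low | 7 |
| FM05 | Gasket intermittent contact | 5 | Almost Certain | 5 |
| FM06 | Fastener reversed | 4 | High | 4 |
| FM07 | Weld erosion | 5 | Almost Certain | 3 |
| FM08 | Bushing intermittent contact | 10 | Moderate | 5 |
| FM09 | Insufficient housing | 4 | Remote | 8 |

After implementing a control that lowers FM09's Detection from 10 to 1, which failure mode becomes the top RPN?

FM04

RPN = Severity × Occurrence × Detection:
  FM01: 5 × 7 × 2 = 70
  FM02: 10 × 4 × 7 = 280
  FM03: 6 × 4 × 7 = 168
  FM04: 7 × 6 × 7 = 294
  FM05: 5 × 5 × 2 = 50
  FM06: 4 × 4 × 4 = 64
  FM07: 3 × 5 × 2 = 30
  FM08: 5 × 10 × 5 = 250
  FM09: 8 × 4 × 10 = 320
After action: FM09 → 8 × 4 × 1 = 32.
Revised RPNs: FM04=294, FM02=280, FM08=250, FM03=168, FM01=70, FM06=64, FM05=50, FM09=32, FM07=30.
Highest is now FM04 (294).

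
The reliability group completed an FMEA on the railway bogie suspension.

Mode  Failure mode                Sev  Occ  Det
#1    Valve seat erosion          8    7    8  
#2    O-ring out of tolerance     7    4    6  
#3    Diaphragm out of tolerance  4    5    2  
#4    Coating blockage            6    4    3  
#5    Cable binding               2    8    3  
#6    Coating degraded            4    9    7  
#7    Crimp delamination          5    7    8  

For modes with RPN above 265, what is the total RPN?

RPN = Severity × Occurrence × Detection:
  #1: 8 × 7 × 8 = 448
  #2: 7 × 4 × 6 = 168
  #3: 4 × 5 × 2 = 40
  #4: 6 × 4 × 3 = 72
  #5: 2 × 8 × 3 = 48
  #6: 4 × 9 × 7 = 252
  #7: 5 × 7 × 8 = 280
RPN > 265: #1 (448), #7 (280).
Sum: 448 + 280 = 728.

728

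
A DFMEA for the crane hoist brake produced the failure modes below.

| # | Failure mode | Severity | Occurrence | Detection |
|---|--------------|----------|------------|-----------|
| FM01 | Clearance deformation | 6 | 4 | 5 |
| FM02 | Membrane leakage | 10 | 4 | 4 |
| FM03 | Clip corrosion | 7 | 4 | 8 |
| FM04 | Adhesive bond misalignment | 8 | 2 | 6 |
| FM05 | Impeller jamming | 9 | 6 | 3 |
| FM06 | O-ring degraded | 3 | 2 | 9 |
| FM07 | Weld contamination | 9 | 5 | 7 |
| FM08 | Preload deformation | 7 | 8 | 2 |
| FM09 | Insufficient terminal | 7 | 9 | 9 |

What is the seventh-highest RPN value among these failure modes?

RPN = Severity × Occurrence × Detection:
  FM01: 6 × 4 × 5 = 120
  FM02: 10 × 4 × 4 = 160
  FM03: 7 × 4 × 8 = 224
  FM04: 8 × 2 × 6 = 96
  FM05: 9 × 6 × 3 = 162
  FM06: 3 × 2 × 9 = 54
  FM07: 9 × 5 × 7 = 315
  FM08: 7 × 8 × 2 = 112
  FM09: 7 × 9 × 9 = 567
Sorted descending: 567, 315, 224, 162, 160, 120, 112, 96, 54.
The seventh-highest RPN is 112 (FM08).

112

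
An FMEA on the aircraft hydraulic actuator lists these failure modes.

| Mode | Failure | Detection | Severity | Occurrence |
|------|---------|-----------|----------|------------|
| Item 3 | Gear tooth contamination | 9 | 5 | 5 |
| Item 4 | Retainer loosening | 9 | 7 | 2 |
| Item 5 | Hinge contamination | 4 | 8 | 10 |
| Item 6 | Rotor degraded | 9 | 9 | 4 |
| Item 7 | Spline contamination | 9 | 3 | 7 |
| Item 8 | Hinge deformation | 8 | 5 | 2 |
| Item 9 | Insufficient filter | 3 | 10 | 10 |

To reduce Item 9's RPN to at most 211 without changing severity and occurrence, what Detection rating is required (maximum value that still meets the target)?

Item 9: S=10, O=10, D=3 → current RPN = 300.
Fixed product = 100. Need 100 × D ≤ 211, so D ≤ 211/100 = 2.11.
Maximum integer Detection rating = 2 (gives RPN 200; D=3 would give 300 > 211).

2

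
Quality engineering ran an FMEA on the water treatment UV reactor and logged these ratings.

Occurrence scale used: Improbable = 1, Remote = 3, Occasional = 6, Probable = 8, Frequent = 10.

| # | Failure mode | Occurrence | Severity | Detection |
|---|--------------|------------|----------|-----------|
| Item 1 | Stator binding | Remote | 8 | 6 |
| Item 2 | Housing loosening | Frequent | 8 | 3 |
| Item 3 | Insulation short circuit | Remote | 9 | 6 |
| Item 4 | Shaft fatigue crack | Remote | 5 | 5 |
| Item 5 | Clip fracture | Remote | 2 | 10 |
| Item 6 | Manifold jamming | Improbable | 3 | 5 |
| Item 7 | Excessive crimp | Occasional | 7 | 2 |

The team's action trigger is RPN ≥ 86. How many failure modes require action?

3

RPN = Severity × Occurrence × Detection:
  Item 1: 8 × 3 × 6 = 144
  Item 2: 8 × 10 × 3 = 240
  Item 3: 9 × 3 × 6 = 162
  Item 4: 5 × 3 × 5 = 75
  Item 5: 2 × 3 × 10 = 60
  Item 6: 3 × 1 × 5 = 15
  Item 7: 7 × 6 × 2 = 84
Modes with RPN ≥ 86: Item 1 (144), Item 2 (240), Item 3 (162) → 3.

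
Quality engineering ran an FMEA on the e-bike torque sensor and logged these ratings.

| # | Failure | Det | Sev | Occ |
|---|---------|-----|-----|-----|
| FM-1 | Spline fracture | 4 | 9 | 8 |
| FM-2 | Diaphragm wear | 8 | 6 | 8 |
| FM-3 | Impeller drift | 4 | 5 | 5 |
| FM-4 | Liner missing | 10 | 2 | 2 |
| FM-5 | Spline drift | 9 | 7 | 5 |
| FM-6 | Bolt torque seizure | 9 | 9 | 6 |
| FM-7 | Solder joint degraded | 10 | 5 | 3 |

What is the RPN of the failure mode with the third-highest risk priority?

RPN = Severity × Occurrence × Detection:
  FM-1: 9 × 8 × 4 = 288
  FM-2: 6 × 8 × 8 = 384
  FM-3: 5 × 5 × 4 = 100
  FM-4: 2 × 2 × 10 = 40
  FM-5: 7 × 5 × 9 = 315
  FM-6: 9 × 6 × 9 = 486
  FM-7: 5 × 3 × 10 = 150
Sorted descending: 486, 384, 315, 288, 150, 100, 40.
The third-highest RPN is 315 (FM-5).

315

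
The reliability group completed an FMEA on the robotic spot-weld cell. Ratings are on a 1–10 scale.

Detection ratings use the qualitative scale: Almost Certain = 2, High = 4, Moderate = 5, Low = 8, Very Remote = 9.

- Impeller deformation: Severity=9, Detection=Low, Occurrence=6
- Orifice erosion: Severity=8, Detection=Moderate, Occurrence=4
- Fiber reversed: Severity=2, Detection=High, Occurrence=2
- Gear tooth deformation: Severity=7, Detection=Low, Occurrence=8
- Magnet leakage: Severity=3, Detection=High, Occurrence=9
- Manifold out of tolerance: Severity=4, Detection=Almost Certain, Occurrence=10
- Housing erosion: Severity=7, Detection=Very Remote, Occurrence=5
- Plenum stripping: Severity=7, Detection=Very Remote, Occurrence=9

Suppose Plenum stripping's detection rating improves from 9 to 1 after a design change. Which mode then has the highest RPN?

RPN = Severity × Occurrence × Detection:
  Impeller deformation: 9 × 6 × 8 = 432
  Orifice erosion: 8 × 4 × 5 = 160
  Fiber reversed: 2 × 2 × 4 = 16
  Gear tooth deformation: 7 × 8 × 8 = 448
  Magnet leakage: 3 × 9 × 4 = 108
  Manifold out of tolerance: 4 × 10 × 2 = 80
  Housing erosion: 7 × 5 × 9 = 315
  Plenum stripping: 7 × 9 × 9 = 567
After action: Plenum stripping → 7 × 9 × 1 = 63.
Revised RPNs: Gear tooth deformation=448, Impeller deformation=432, Housing erosion=315, Orifice erosion=160, Magnet leakage=108, Manifold out of tolerance=80, Plenum stripping=63, Fiber reversed=16.
Highest is now Gear tooth deformation (448).

Gear tooth deformation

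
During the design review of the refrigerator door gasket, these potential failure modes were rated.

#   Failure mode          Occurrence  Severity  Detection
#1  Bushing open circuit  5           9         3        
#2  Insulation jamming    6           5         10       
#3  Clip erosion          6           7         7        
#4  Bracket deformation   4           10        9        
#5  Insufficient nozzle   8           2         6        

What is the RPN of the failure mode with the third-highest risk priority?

294

RPN = Severity × Occurrence × Detection:
  #1: 9 × 5 × 3 = 135
  #2: 5 × 6 × 10 = 300
  #3: 7 × 6 × 7 = 294
  #4: 10 × 4 × 9 = 360
  #5: 2 × 8 × 6 = 96
Sorted descending: 360, 300, 294, 135, 96.
The third-highest RPN is 294 (#3).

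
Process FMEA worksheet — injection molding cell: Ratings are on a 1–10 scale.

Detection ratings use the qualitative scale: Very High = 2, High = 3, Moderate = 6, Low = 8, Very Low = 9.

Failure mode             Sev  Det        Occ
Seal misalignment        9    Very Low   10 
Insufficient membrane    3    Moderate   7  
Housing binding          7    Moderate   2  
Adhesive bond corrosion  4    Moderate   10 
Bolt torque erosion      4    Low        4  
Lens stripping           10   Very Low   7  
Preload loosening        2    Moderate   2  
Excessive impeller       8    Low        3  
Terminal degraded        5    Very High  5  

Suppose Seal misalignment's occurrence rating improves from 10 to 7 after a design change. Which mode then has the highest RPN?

Lens stripping

RPN = Severity × Occurrence × Detection:
  Seal misalignment: 9 × 10 × 9 = 810
  Insufficient membrane: 3 × 7 × 6 = 126
  Housing binding: 7 × 2 × 6 = 84
  Adhesive bond corrosion: 4 × 10 × 6 = 240
  Bolt torque erosion: 4 × 4 × 8 = 128
  Lens stripping: 10 × 7 × 9 = 630
  Preload loosening: 2 × 2 × 6 = 24
  Excessive impeller: 8 × 3 × 8 = 192
  Terminal degraded: 5 × 5 × 2 = 50
After action: Seal misalignment → 9 × 7 × 9 = 567.
Revised RPNs: Lens stripping=630, Seal misalignment=567, Adhesive bond corrosion=240, Excessive impeller=192, Bolt torque erosion=128, Insufficient membrane=126, Housing binding=84, Terminal degraded=50, Preload loosening=24.
Highest is now Lens stripping (630).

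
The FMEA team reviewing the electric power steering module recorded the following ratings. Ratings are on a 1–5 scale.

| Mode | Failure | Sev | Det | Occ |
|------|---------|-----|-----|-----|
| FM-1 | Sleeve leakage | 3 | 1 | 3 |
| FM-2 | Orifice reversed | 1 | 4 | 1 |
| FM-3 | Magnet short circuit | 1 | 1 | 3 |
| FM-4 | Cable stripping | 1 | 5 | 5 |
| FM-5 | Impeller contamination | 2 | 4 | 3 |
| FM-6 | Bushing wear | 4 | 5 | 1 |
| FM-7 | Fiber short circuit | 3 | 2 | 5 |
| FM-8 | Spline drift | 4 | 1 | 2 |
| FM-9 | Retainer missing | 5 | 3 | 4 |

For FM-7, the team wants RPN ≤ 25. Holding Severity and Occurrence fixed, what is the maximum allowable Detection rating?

1

FM-7: S=3, O=5, D=2 → current RPN = 30.
Fixed product = 15. Need 15 × D ≤ 25, so D ≤ 25/15 = 1.67.
Maximum integer Detection rating = 1 (gives RPN 15; D=2 would give 30 > 25).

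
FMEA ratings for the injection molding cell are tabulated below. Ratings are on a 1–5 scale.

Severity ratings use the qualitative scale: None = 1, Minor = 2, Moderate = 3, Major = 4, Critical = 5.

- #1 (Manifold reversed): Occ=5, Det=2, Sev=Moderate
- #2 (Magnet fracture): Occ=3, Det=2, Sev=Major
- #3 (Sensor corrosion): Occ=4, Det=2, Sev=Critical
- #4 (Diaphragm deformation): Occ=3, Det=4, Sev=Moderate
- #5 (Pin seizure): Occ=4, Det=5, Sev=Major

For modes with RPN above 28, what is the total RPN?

186

RPN = Severity × Occurrence × Detection:
  #1: 3 × 5 × 2 = 30
  #2: 4 × 3 × 2 = 24
  #3: 5 × 4 × 2 = 40
  #4: 3 × 3 × 4 = 36
  #5: 4 × 4 × 5 = 80
RPN > 28: #1 (30), #3 (40), #4 (36), #5 (80).
Sum: 30 + 40 + 36 + 80 = 186.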